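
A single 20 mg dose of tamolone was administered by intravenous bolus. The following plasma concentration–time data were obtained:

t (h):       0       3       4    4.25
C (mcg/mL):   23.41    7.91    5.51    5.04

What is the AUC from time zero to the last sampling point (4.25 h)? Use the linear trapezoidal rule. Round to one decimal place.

Trapezoidal AUC_0→4.25:
  [0→3]: (23.41+7.91)/2 × 3 = 46.98
  [3→4]: (7.91+5.51)/2 × 1 = 6.71
  [4→4.25]: (5.51+5.04)/2 × 0.25 = 1.31875
  Sum = 55.00875 mcg/mL·h

AUC = 55.0 mcg/mL·h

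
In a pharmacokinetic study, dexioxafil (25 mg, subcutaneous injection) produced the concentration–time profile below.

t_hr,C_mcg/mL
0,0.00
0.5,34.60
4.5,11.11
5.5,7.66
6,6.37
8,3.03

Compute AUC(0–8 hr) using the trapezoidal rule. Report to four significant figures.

AUC = 122.4 mcg/mL·hr

Trapezoidal AUC_0→8:
  [0→0.5]: (0.00+34.60)/2 × 0.5 = 8.65
  [0.5→4.5]: (34.60+11.11)/2 × 4 = 91.42
  [4.5→5.5]: (11.11+7.66)/2 × 1 = 9.385
  [5.5→6]: (7.66+6.37)/2 × 0.5 = 3.5075
  [6→8]: (6.37+3.03)/2 × 2 = 9.4
  Sum = 122.3625 mcg/mL·hr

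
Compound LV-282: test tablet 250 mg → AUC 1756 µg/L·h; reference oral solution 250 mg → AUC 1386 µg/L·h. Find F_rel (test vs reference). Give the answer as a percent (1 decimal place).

F_rel = (AUC_test/D_test) / (AUC_ref/D_ref)
      = (1756/250) / (1386/250)
      = 7.024 / 5.544 = 1.2670 = 126.70%

F_rel = 126.7%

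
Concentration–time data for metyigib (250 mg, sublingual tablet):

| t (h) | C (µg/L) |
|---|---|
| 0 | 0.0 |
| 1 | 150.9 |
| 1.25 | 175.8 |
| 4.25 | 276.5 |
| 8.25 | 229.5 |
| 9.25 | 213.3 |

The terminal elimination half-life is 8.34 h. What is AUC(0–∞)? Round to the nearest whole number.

AUC = 4595 µg/L·h

Trapezoidal AUC_0→9.25:
  [0→1]: (0.0+150.9)/2 × 1 = 75.45
  [1→1.25]: (150.9+175.8)/2 × 0.25 = 40.8375
  [1.25→4.25]: (175.8+276.5)/2 × 3 = 678.45
  [4.25→8.25]: (276.5+229.5)/2 × 4 = 1012.0
  [8.25→9.25]: (229.5+213.3)/2 × 1 = 221.4
  Sum = 2028.1375 µg/L·h
k_e = ln2 / t½ = 0.693147 / 8.34 = 0.0831 h^-1
Extrapolated tail: C_last / k_e = 213.3 / 0.0831 = 2566.787
AUC_0→∞ = 2028.1375 + 2566.787 = 4594.9245 µg/L·h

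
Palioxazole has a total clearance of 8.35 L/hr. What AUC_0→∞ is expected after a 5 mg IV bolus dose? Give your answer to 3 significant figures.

AUC_0→∞ = Dose_iv / CL
        = 5 / 8.35 = 0.598802 mg/L·hr

AUC = 0.599 mg/L·hr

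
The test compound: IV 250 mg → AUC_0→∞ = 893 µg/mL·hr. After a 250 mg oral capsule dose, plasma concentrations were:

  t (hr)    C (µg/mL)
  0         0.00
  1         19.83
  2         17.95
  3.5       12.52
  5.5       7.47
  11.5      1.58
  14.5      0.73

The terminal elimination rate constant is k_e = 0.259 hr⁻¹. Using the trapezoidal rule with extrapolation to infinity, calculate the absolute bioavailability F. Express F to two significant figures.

Trapezoidal AUC_0→14.5 (oral capsule):
  [0→1]: (0.00+19.83)/2 × 1 = 9.915
  [1→2]: (19.83+17.95)/2 × 1 = 18.89
  [2→3.5]: (17.95+12.52)/2 × 1.5 = 22.8525
  [3.5→5.5]: (12.52+7.47)/2 × 2 = 19.99
  [5.5→11.5]: (7.47+1.58)/2 × 6 = 27.15
  [11.5→14.5]: (1.58+0.73)/2 × 3 = 3.465
  Sum = 102.2625 µg/mL·hr
Tail: C_last/k_e = 0.73/0.259 = 2.819
AUC_0→∞ (oral capsule) = 102.2625 + 2.819 = 105.0815 µg/mL·hr
F = (AUC_ev/D_ev)/(AUC_iv/D_iv) = (105.0815/250)/(893/250) = 0.420326/3.572 = 0.1177

F = 0.12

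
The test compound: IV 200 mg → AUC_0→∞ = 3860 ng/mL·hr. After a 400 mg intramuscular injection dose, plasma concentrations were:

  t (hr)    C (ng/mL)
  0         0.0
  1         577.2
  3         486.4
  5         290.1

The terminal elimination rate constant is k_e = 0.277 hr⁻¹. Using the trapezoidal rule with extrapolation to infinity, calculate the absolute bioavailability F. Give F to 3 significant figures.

F = 0.411

Trapezoidal AUC_0→5 (intramuscular injection):
  [0→1]: (0.0+577.2)/2 × 1 = 288.6
  [1→3]: (577.2+486.4)/2 × 2 = 1063.6
  [3→5]: (486.4+290.1)/2 × 2 = 776.5
  Sum = 2128.7 ng/mL·hr
Tail: C_last/k_e = 290.1/0.277 = 1047.292
AUC_0→∞ (intramuscular injection) = 2128.7 + 1047.292 = 3175.992 ng/mL·hr
F = (AUC_ev/D_ev)/(AUC_iv/D_iv) = (3175.992/400)/(3860/200) = 7.93998/19.3 = 0.4114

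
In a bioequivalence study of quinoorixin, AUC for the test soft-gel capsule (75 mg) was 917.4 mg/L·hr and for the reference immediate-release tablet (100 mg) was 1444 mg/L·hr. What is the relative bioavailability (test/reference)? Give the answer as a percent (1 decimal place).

F_rel = (AUC_test/D_test) / (AUC_ref/D_ref)
      = (917.4/75) / (1444/100)
      = 12.232 / 14.44 = 0.8471 = 84.71%

F_rel = 84.7%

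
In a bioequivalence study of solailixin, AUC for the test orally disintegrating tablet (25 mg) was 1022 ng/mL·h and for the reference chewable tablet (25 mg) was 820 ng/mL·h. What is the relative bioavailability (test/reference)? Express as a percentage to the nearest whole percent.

F_rel = 125%

F_rel = (AUC_test/D_test) / (AUC_ref/D_ref)
      = (1022/25) / (820/25)
      = 40.88 / 32.8 = 1.2463 = 124.63%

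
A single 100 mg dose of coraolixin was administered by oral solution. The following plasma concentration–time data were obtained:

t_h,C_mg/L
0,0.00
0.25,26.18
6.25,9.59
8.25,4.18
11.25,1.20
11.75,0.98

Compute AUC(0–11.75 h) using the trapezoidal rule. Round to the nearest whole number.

Trapezoidal AUC_0→11.75:
  [0→0.25]: (0.00+26.18)/2 × 0.25 = 3.2725
  [0.25→6.25]: (26.18+9.59)/2 × 6 = 107.31
  [6.25→8.25]: (9.59+4.18)/2 × 2 = 13.77
  [8.25→11.25]: (4.18+1.20)/2 × 3 = 8.07
  [11.25→11.75]: (1.20+0.98)/2 × 0.5 = 0.545
  Sum = 132.9675 mg/L·h

AUC = 133 mg/L·h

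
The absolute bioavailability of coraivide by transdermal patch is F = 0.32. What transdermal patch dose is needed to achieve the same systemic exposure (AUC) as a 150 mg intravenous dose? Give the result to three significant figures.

D_transdermal = 469 mg

For equal systemic exposure: F × D_ev = D_iv
D_ev = D_iv / F = 150 / 0.32 = 468.75 mg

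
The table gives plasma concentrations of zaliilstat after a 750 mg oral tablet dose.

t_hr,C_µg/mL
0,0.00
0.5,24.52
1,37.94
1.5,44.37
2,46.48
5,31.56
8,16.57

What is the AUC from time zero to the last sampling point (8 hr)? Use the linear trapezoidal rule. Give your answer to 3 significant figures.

Trapezoidal AUC_0→8:
  [0→0.5]: (0.00+24.52)/2 × 0.5 = 6.13
  [0.5→1]: (24.52+37.94)/2 × 0.5 = 15.615
  [1→1.5]: (37.94+44.37)/2 × 0.5 = 20.5775
  [1.5→2]: (44.37+46.48)/2 × 0.5 = 22.7125
  [2→5]: (46.48+31.56)/2 × 3 = 117.06
  [5→8]: (31.56+16.57)/2 × 3 = 72.195
  Sum = 254.29 µg/mL·hr

AUC = 254 µg/mL·hr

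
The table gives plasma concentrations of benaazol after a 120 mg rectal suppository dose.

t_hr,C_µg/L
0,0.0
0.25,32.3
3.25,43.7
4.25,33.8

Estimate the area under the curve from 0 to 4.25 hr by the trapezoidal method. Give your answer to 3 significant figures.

Trapezoidal AUC_0→4.25:
  [0→0.25]: (0.0+32.3)/2 × 0.25 = 4.0375
  [0.25→3.25]: (32.3+43.7)/2 × 3 = 114.0
  [3.25→4.25]: (43.7+33.8)/2 × 1 = 38.75
  Sum = 156.7875 µg/L·hr

AUC = 157 µg/L·hr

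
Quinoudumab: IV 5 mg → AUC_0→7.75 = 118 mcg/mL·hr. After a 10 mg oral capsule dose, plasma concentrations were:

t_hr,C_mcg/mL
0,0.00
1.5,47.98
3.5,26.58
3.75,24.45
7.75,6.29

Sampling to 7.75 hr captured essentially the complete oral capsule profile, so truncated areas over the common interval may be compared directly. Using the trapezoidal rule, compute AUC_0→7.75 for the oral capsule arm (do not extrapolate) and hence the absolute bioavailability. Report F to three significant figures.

F = 0.756

Trapezoidal AUC_0→7.75 (oral capsule):
  [0→1.5]: (0.00+47.98)/2 × 1.5 = 35.985
  [1.5→3.5]: (47.98+26.58)/2 × 2 = 74.56
  [3.5→3.75]: (26.58+24.45)/2 × 0.25 = 6.37875
  [3.75→7.75]: (24.45+6.29)/2 × 4 = 61.48
  Sum = 178.40375 mcg/mL·hr
F = (AUC_ev/D_ev)/(AUC_iv/D_iv) = (178.40375/10)/(118/5) = 17.840375/23.6 = 0.7559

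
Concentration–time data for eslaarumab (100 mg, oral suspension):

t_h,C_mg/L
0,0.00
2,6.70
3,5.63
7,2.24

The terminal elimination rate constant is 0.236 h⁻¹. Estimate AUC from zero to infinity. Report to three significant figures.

AUC = 38.1 mg/L·h

Trapezoidal AUC_0→7:
  [0→2]: (0.00+6.70)/2 × 2 = 6.7
  [2→3]: (6.70+5.63)/2 × 1 = 6.165
  [3→7]: (5.63+2.24)/2 × 4 = 15.74
  Sum = 28.605 mg/L·h
Extrapolated tail: C_last / k_e = 2.24 / 0.236 = 9.492
AUC_0→∞ = 28.605 + 9.492 = 38.097 mg/L·h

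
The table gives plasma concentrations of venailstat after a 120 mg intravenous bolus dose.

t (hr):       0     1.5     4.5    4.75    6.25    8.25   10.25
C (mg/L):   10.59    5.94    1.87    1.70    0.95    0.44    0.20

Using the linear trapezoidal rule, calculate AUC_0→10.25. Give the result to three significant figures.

Trapezoidal AUC_0→10.25:
  [0→1.5]: (10.59+5.94)/2 × 1.5 = 12.3975
  [1.5→4.5]: (5.94+1.87)/2 × 3 = 11.715
  [4.5→4.75]: (1.87+1.70)/2 × 0.25 = 0.44625
  [4.75→6.25]: (1.70+0.95)/2 × 1.5 = 1.9875
  [6.25→8.25]: (0.95+0.44)/2 × 2 = 1.39
  [8.25→10.25]: (0.44+0.20)/2 × 2 = 0.64
  Sum = 28.57625 mg/L·hr

AUC = 28.6 mg/L·hr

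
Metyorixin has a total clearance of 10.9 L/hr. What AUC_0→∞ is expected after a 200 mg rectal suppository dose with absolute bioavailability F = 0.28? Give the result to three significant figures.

AUC = 5.14 mg/L·hr

AUC_0→∞ = F × Dose / CL
        = 0.28 × 200 / 10.9 = 5.13761 mg/L·hr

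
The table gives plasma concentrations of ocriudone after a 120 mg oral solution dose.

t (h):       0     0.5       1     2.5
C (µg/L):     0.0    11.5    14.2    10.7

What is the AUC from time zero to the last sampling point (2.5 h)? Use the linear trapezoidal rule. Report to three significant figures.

Trapezoidal AUC_0→2.5:
  [0→0.5]: (0.0+11.5)/2 × 0.5 = 2.875
  [0.5→1]: (11.5+14.2)/2 × 0.5 = 6.425
  [1→2.5]: (14.2+10.7)/2 × 1.5 = 18.675
  Sum = 27.975 µg/L·h

AUC = 28.0 µg/L·h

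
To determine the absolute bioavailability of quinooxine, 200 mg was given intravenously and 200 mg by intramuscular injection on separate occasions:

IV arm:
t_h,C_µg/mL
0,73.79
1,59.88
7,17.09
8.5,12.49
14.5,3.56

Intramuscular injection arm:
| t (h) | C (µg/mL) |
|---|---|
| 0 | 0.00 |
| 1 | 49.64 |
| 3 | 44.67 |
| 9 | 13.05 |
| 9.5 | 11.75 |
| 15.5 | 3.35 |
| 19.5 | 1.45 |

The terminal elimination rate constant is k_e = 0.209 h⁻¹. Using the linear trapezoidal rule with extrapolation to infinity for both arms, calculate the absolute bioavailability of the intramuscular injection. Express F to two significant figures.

Trapezoidal AUC_0→14.5 (IV):
  [0→1]: (73.79+59.88)/2 × 1 = 66.835
  [1→7]: (59.88+17.09)/2 × 6 = 230.91
  [7→8.5]: (17.09+12.49)/2 × 1.5 = 22.185
  [8.5→14.5]: (12.49+3.56)/2 × 6 = 48.15
  Sum = 368.08 µg/mL·h
IV tail: 3.56/0.209 = 17.033; AUC_iv,0→∞ = 368.08 + 17.033 = 385.113 µg/mL·h
Trapezoidal AUC_0→19.5 (intramuscular injection):
  [0→1]: (0.00+49.64)/2 × 1 = 24.82
  [1→3]: (49.64+44.67)/2 × 2 = 94.31
  [3→9]: (44.67+13.05)/2 × 6 = 173.16
  [9→9.5]: (13.05+11.75)/2 × 0.5 = 6.2
  [9.5→15.5]: (11.75+3.35)/2 × 6 = 45.3
  [15.5→19.5]: (3.35+1.45)/2 × 4 = 9.6
  Sum = 353.39 µg/mL·h
intramuscular injection tail: 1.45/0.209 = 6.938; AUC_ev,0→∞ = 353.39 + 6.938 = 360.328 µg/mL·h
F = (AUC_ev/D_ev)/(AUC_iv/D_iv) = (360.328/200)/(385.113/200) = 1.80164/1.925565 = 0.9356

F = 0.94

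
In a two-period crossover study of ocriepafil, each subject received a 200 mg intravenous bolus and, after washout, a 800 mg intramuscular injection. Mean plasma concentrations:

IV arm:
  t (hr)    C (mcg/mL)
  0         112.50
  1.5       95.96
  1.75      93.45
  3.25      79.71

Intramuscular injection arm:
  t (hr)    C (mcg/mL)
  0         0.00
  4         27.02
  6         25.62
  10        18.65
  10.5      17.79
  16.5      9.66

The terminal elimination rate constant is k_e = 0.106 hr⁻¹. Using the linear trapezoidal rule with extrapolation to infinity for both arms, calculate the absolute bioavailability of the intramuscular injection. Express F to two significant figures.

F = 0.089

Trapezoidal AUC_0→3.25 (IV):
  [0→1.5]: (112.50+95.96)/2 × 1.5 = 156.345
  [1.5→1.75]: (95.96+93.45)/2 × 0.25 = 23.67625
  [1.75→3.25]: (93.45+79.71)/2 × 1.5 = 129.87
  Sum = 309.89125 mcg/mL·hr
IV tail: 79.71/0.106 = 751.981; AUC_iv,0→∞ = 309.89125 + 751.981 = 1061.87225 mcg/mL·hr
Trapezoidal AUC_0→16.5 (intramuscular injection):
  [0→4]: (0.00+27.02)/2 × 4 = 54.04
  [4→6]: (27.02+25.62)/2 × 2 = 52.64
  [6→10]: (25.62+18.65)/2 × 4 = 88.54
  [10→10.5]: (18.65+17.79)/2 × 0.5 = 9.11
  [10.5→16.5]: (17.79+9.66)/2 × 6 = 82.35
  Sum = 286.68 mcg/mL·hr
intramuscular injection tail: 9.66/0.106 = 91.132; AUC_ev,0→∞ = 286.68 + 91.132 = 377.812 mcg/mL·hr
F = (AUC_ev/D_ev)/(AUC_iv/D_iv) = (377.812/800)/(1061.87225/200) = 0.472265/5.30936 = 0.0889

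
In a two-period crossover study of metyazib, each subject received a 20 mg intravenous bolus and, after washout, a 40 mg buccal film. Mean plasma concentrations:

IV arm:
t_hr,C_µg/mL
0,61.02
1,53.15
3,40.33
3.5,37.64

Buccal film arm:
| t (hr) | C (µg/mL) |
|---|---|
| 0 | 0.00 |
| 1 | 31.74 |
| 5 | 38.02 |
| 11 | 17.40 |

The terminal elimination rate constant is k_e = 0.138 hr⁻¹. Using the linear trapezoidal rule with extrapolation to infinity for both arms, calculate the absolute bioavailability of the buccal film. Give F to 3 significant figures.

F = 0.506

Trapezoidal AUC_0→3.5 (IV):
  [0→1]: (61.02+53.15)/2 × 1 = 57.085
  [1→3]: (53.15+40.33)/2 × 2 = 93.48
  [3→3.5]: (40.33+37.64)/2 × 0.5 = 19.4925
  Sum = 170.0575 µg/mL·hr
IV tail: 37.64/0.138 = 272.754; AUC_iv,0→∞ = 170.0575 + 272.754 = 442.8115 µg/mL·hr
Trapezoidal AUC_0→11 (buccal film):
  [0→1]: (0.00+31.74)/2 × 1 = 15.87
  [1→5]: (31.74+38.02)/2 × 4 = 139.52
  [5→11]: (38.02+17.40)/2 × 6 = 166.26
  Sum = 321.65 µg/mL·hr
buccal film tail: 17.40/0.138 = 126.087; AUC_ev,0→∞ = 321.65 + 126.087 = 447.737 µg/mL·hr
F = (AUC_ev/D_ev)/(AUC_iv/D_iv) = (447.737/40)/(442.8115/20) = 11.193425/22.140575 = 0.5056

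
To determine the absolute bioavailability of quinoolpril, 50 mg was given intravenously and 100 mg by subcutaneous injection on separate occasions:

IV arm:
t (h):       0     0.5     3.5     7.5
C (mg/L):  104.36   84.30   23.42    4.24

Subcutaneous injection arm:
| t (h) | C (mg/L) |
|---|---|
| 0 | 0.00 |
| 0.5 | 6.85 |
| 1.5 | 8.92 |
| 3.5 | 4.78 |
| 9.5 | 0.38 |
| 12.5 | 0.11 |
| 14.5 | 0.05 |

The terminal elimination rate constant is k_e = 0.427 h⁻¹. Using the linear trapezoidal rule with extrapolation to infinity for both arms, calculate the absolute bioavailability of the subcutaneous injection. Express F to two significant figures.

F = 0.073

Trapezoidal AUC_0→7.5 (IV):
  [0→0.5]: (104.36+84.30)/2 × 0.5 = 47.165
  [0.5→3.5]: (84.30+23.42)/2 × 3 = 161.58
  [3.5→7.5]: (23.42+4.24)/2 × 4 = 55.32
  Sum = 264.065 mg/L·h
IV tail: 4.24/0.427 = 9.930; AUC_iv,0→∞ = 264.065 + 9.930 = 273.995 mg/L·h
Trapezoidal AUC_0→14.5 (subcutaneous injection):
  [0→0.5]: (0.00+6.85)/2 × 0.5 = 1.7125
  [0.5→1.5]: (6.85+8.92)/2 × 1 = 7.885
  [1.5→3.5]: (8.92+4.78)/2 × 2 = 13.7
  [3.5→9.5]: (4.78+0.38)/2 × 6 = 15.48
  [9.5→12.5]: (0.38+0.11)/2 × 3 = 0.735
  [12.5→14.5]: (0.11+0.05)/2 × 2 = 0.16
  Sum = 39.6725 mg/L·h
subcutaneous injection tail: 0.05/0.427 = 0.117; AUC_ev,0→∞ = 39.6725 + 0.117 = 39.7895 mg/L·h
F = (AUC_ev/D_ev)/(AUC_iv/D_iv) = (39.7895/100)/(273.995/50) = 0.397895/5.4799 = 0.0726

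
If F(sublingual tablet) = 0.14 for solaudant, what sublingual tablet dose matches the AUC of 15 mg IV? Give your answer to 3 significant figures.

For equal systemic exposure: F × D_ev = D_iv
D_ev = D_iv / F = 15 / 0.14 = 107.143 mg

D_sublingual = 107 mg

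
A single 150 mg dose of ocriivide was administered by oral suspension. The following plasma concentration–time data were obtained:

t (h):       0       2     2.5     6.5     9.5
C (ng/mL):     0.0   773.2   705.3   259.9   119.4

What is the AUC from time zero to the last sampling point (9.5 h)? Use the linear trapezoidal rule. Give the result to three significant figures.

AUC = 3640 ng/mL·h

Trapezoidal AUC_0→9.5:
  [0→2]: (0.0+773.2)/2 × 2 = 773.2
  [2→2.5]: (773.2+705.3)/2 × 0.5 = 369.625
  [2.5→6.5]: (705.3+259.9)/2 × 4 = 1930.4
  [6.5→9.5]: (259.9+119.4)/2 × 3 = 568.95
  Sum = 3642.175 ng/mL·h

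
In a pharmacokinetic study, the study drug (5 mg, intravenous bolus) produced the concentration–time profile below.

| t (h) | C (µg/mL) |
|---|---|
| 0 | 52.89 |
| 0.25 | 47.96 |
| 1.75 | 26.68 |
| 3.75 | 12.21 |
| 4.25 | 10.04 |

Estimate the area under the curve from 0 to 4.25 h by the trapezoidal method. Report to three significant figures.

AUC = 113 µg/mL·h

Trapezoidal AUC_0→4.25:
  [0→0.25]: (52.89+47.96)/2 × 0.25 = 12.60625
  [0.25→1.75]: (47.96+26.68)/2 × 1.5 = 55.98
  [1.75→3.75]: (26.68+12.21)/2 × 2 = 38.89
  [3.75→4.25]: (12.21+10.04)/2 × 0.5 = 5.5625
  Sum = 113.03875 µg/mL·h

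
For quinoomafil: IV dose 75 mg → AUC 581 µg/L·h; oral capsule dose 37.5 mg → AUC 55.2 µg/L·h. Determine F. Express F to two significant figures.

F = (AUC_ev / D_ev) / (AUC_iv / D_iv)
  = (55.2/37.5) / (581/75)
  = 1.472 / 7.74667 = 0.1900

F = 0.19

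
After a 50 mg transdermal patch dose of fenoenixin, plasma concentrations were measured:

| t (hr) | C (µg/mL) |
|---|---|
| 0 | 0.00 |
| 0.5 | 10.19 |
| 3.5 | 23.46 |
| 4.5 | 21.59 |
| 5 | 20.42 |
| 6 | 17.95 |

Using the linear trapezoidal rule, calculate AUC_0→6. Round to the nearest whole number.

Trapezoidal AUC_0→6:
  [0→0.5]: (0.00+10.19)/2 × 0.5 = 2.5475
  [0.5→3.5]: (10.19+23.46)/2 × 3 = 50.475
  [3.5→4.5]: (23.46+21.59)/2 × 1 = 22.525
  [4.5→5]: (21.59+20.42)/2 × 0.5 = 10.5025
  [5→6]: (20.42+17.95)/2 × 1 = 19.185
  Sum = 105.235 µg/mL·hr

AUC = 105 µg/mL·hr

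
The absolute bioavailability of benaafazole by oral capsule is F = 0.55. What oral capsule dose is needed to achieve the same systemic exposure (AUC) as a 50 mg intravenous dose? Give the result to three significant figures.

D_oral = 90.9 mg

For equal systemic exposure: F × D_ev = D_iv
D_ev = D_iv / F = 50 / 0.55 = 90.9091 mg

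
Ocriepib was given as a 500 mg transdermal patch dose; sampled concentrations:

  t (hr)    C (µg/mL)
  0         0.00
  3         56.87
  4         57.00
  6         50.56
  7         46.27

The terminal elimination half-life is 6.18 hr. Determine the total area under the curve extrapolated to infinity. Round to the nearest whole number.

AUC = 711 µg/mL·hr

Trapezoidal AUC_0→7:
  [0→3]: (0.00+56.87)/2 × 3 = 85.305
  [3→4]: (56.87+57.00)/2 × 1 = 56.935
  [4→6]: (57.00+50.56)/2 × 2 = 107.56
  [6→7]: (50.56+46.27)/2 × 1 = 48.415
  Sum = 298.215 µg/mL·hr
k_e = ln2 / t½ = 0.693147 / 6.18 = 0.1122 hr^-1
Extrapolated tail: C_last / k_e = 46.27 / 0.1122 = 412.389
AUC_0→∞ = 298.215 + 412.389 = 710.604 µg/mL·hr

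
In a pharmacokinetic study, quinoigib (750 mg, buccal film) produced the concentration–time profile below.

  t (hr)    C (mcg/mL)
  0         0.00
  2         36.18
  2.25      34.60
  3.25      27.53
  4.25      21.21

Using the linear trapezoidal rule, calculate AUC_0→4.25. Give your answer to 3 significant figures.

Trapezoidal AUC_0→4.25:
  [0→2]: (0.00+36.18)/2 × 2 = 36.18
  [2→2.25]: (36.18+34.60)/2 × 0.25 = 8.8475
  [2.25→3.25]: (34.60+27.53)/2 × 1 = 31.065
  [3.25→4.25]: (27.53+21.21)/2 × 1 = 24.37
  Sum = 100.4625 mcg/mL·hr

AUC = 100 mcg/mL·hr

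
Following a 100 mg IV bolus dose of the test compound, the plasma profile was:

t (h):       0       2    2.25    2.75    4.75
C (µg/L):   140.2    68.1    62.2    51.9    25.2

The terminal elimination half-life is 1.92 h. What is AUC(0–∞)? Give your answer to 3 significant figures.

AUC = 400 µg/L·h

Trapezoidal AUC_0→4.75:
  [0→2]: (140.2+68.1)/2 × 2 = 208.3
  [2→2.25]: (68.1+62.2)/2 × 0.25 = 16.2875
  [2.25→2.75]: (62.2+51.9)/2 × 0.5 = 28.525
  [2.75→4.75]: (51.9+25.2)/2 × 2 = 77.1
  Sum = 330.2125 µg/L·h
k_e = ln2 / t½ = 0.693147 / 1.92 = 0.3610 h^-1
Extrapolated tail: C_last / k_e = 25.2 / 0.361 = 69.806
AUC_0→∞ = 330.2125 + 69.806 = 400.0185 µg/L·h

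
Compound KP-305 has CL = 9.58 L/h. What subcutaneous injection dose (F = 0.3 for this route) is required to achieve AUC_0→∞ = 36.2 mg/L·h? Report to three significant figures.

Dose = CL × AUC_0→∞ / F
     = 9.58 × 36.2 / 0.3 = 1155.99 mg

Dose = 1160 mg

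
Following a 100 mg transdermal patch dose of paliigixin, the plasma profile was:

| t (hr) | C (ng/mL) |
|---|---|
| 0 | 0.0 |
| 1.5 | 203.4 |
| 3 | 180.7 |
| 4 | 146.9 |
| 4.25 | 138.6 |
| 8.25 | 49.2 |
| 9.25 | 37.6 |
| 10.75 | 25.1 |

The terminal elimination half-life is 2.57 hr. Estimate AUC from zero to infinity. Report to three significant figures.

Trapezoidal AUC_0→10.75:
  [0→1.5]: (0.0+203.4)/2 × 1.5 = 152.55
  [1.5→3]: (203.4+180.7)/2 × 1.5 = 288.075
  [3→4]: (180.7+146.9)/2 × 1 = 163.8
  [4→4.25]: (146.9+138.6)/2 × 0.25 = 35.6875
  [4.25→8.25]: (138.6+49.2)/2 × 4 = 375.6
  [8.25→9.25]: (49.2+37.6)/2 × 1 = 43.4
  [9.25→10.75]: (37.6+25.1)/2 × 1.5 = 47.025
  Sum = 1106.1375 ng/mL·hr
k_e = ln2 / t½ = 0.693147 / 2.57 = 0.2697 hr^-1
Extrapolated tail: C_last / k_e = 25.1 / 0.2697 = 93.066
AUC_0→∞ = 1106.1375 + 93.066 = 1199.2035 ng/mL·hr

AUC = 1200 ng/mL·hr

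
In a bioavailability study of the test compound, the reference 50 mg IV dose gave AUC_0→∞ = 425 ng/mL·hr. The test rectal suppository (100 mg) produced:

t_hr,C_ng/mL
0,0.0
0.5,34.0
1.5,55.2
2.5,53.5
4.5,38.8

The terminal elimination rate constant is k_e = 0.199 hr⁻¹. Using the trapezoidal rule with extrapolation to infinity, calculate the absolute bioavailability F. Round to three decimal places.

Trapezoidal AUC_0→4.5 (rectal suppository):
  [0→0.5]: (0.0+34.0)/2 × 0.5 = 8.5
  [0.5→1.5]: (34.0+55.2)/2 × 1 = 44.6
  [1.5→2.5]: (55.2+53.5)/2 × 1 = 54.35
  [2.5→4.5]: (53.5+38.8)/2 × 2 = 92.3
  Sum = 199.75 ng/mL·hr
Tail: C_last/k_e = 38.8/0.199 = 194.975
AUC_0→∞ (rectal suppository) = 199.75 + 194.975 = 394.725 ng/mL·hr
F = (AUC_ev/D_ev)/(AUC_iv/D_iv) = (394.725/100)/(425/50) = 3.94725/8.5 = 0.4644

F = 0.464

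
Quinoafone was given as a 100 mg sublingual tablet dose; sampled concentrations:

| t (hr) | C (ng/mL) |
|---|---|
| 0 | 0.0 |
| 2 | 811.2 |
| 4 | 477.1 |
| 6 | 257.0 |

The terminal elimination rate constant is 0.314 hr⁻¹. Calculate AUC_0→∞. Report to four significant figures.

AUC = 3652 ng/mL·hr

Trapezoidal AUC_0→6:
  [0→2]: (0.0+811.2)/2 × 2 = 811.2
  [2→4]: (811.2+477.1)/2 × 2 = 1288.3
  [4→6]: (477.1+257.0)/2 × 2 = 734.1
  Sum = 2833.6 ng/mL·hr
Extrapolated tail: C_last / k_e = 257.0 / 0.314 = 818.471
AUC_0→∞ = 2833.6 + 818.471 = 3652.071 ng/mL·hr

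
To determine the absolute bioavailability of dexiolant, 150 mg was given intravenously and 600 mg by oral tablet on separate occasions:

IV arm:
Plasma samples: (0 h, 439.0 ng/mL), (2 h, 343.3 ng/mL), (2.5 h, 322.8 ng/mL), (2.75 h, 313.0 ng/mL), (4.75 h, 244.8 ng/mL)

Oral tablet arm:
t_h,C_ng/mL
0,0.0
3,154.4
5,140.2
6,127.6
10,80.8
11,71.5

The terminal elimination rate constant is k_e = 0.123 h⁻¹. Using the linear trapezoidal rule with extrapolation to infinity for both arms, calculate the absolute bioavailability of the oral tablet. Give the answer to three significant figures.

Trapezoidal AUC_0→4.75 (IV):
  [0→2]: (439.0+343.3)/2 × 2 = 782.3
  [2→2.5]: (343.3+322.8)/2 × 0.5 = 166.525
  [2.5→2.75]: (322.8+313.0)/2 × 0.25 = 79.475
  [2.75→4.75]: (313.0+244.8)/2 × 2 = 557.8
  Sum = 1586.1 ng/mL·h
IV tail: 244.8/0.123 = 1990.244; AUC_iv,0→∞ = 1586.1 + 1990.244 = 3576.344 ng/mL·h
Trapezoidal AUC_0→11 (oral tablet):
  [0→3]: (0.0+154.4)/2 × 3 = 231.6
  [3→5]: (154.4+140.2)/2 × 2 = 294.6
  [5→6]: (140.2+127.6)/2 × 1 = 133.9
  [6→10]: (127.6+80.8)/2 × 4 = 416.8
  [10→11]: (80.8+71.5)/2 × 1 = 76.15
  Sum = 1153.05 ng/mL·h
oral tablet tail: 71.5/0.123 = 581.301; AUC_ev,0→∞ = 1153.05 + 581.301 = 1734.351 ng/mL·h
F = (AUC_ev/D_ev)/(AUC_iv/D_iv) = (1734.351/600)/(3576.344/150) = 2.890585/23.8423 = 0.1212

F = 0.121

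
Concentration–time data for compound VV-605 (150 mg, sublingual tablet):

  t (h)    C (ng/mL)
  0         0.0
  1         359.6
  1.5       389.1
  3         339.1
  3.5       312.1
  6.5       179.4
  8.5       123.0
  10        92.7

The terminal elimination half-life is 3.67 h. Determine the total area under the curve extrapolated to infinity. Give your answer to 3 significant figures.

Trapezoidal AUC_0→10:
  [0→1]: (0.0+359.6)/2 × 1 = 179.8
  [1→1.5]: (359.6+389.1)/2 × 0.5 = 187.175
  [1.5→3]: (389.1+339.1)/2 × 1.5 = 546.15
  [3→3.5]: (339.1+312.1)/2 × 0.5 = 162.8
  [3.5→6.5]: (312.1+179.4)/2 × 3 = 737.25
  [6.5→8.5]: (179.4+123.0)/2 × 2 = 302.4
  [8.5→10]: (123.0+92.7)/2 × 1.5 = 161.775
  Sum = 2277.35 ng/mL·h
k_e = ln2 / t½ = 0.693147 / 3.67 = 0.1889 h^-1
Extrapolated tail: C_last / k_e = 92.7 / 0.1889 = 490.736
AUC_0→∞ = 2277.35 + 490.736 = 2768.086 ng/mL·h

AUC = 2770 ng/mL·h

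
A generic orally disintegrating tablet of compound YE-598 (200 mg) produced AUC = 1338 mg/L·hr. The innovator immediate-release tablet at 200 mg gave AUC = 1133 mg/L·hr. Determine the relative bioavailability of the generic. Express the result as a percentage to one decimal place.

F_rel = 118.1%

F_rel = (AUC_test/D_test) / (AUC_ref/D_ref)
      = (1338/200) / (1133/200)
      = 6.69 / 5.665 = 1.1809 = 118.09%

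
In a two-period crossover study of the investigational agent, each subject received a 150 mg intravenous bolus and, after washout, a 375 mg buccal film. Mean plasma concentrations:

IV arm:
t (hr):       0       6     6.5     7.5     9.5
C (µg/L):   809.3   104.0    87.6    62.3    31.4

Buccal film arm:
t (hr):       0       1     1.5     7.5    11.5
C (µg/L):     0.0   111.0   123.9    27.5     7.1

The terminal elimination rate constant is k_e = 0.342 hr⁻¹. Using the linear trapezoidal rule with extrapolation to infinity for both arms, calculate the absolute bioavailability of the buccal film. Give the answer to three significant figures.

F = 0.0864

Trapezoidal AUC_0→9.5 (IV):
  [0→6]: (809.3+104.0)/2 × 6 = 2739.9
  [6→6.5]: (104.0+87.6)/2 × 0.5 = 47.9
  [6.5→7.5]: (87.6+62.3)/2 × 1 = 74.95
  [7.5→9.5]: (62.3+31.4)/2 × 2 = 93.7
  Sum = 2956.45 µg/L·hr
IV tail: 31.4/0.342 = 91.813; AUC_iv,0→∞ = 2956.45 + 91.813 = 3048.263 µg/L·hr
Trapezoidal AUC_0→11.5 (buccal film):
  [0→1]: (0.0+111.0)/2 × 1 = 55.5
  [1→1.5]: (111.0+123.9)/2 × 0.5 = 58.725
  [1.5→7.5]: (123.9+27.5)/2 × 6 = 454.2
  [7.5→11.5]: (27.5+7.1)/2 × 4 = 69.2
  Sum = 637.625 µg/L·hr
buccal film tail: 7.1/0.342 = 20.760; AUC_ev,0→∞ = 637.625 + 20.760 = 658.385 µg/L·hr
F = (AUC_ev/D_ev)/(AUC_iv/D_iv) = (658.385/375)/(3048.263/150) = 1.75569/20.3218 = 0.0864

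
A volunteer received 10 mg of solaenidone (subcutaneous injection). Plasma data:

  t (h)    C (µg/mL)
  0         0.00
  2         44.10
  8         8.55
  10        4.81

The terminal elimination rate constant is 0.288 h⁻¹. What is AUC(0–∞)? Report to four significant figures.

AUC = 232.1 µg/mL·h

Trapezoidal AUC_0→10:
  [0→2]: (0.00+44.10)/2 × 2 = 44.1
  [2→8]: (44.10+8.55)/2 × 6 = 157.95
  [8→10]: (8.55+4.81)/2 × 2 = 13.36
  Sum = 215.41 µg/mL·h
Extrapolated tail: C_last / k_e = 4.81 / 0.288 = 16.701
AUC_0→∞ = 215.41 + 16.701 = 232.111 µg/mL·h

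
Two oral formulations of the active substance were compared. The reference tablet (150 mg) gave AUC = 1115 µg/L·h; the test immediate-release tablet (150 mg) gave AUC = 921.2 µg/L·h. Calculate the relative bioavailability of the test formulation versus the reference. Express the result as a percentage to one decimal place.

F_rel = (AUC_test/D_test) / (AUC_ref/D_ref)
      = (921.2/150) / (1115/150)
      = 6.14133 / 7.43333 = 0.8262 = 82.62%

F_rel = 82.6%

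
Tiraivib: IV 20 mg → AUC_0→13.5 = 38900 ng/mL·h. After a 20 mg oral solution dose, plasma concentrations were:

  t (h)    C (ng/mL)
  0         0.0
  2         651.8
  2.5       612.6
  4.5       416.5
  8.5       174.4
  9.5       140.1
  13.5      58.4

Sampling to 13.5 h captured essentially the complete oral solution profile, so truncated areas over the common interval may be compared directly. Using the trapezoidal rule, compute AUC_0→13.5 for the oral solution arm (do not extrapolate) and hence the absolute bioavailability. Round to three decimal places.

F = 0.096

Trapezoidal AUC_0→13.5 (oral solution):
  [0→2]: (0.0+651.8)/2 × 2 = 651.8
  [2→2.5]: (651.8+612.6)/2 × 0.5 = 316.1
  [2.5→4.5]: (612.6+416.5)/2 × 2 = 1029.1
  [4.5→8.5]: (416.5+174.4)/2 × 4 = 1181.8
  [8.5→9.5]: (174.4+140.1)/2 × 1 = 157.25
  [9.5→13.5]: (140.1+58.4)/2 × 4 = 397.0
  Sum = 3733.05 ng/mL·h
F = (AUC_ev/D_ev)/(AUC_iv/D_iv) = (3733.05/20)/(38900/20) = 186.6525/1945 = 0.0960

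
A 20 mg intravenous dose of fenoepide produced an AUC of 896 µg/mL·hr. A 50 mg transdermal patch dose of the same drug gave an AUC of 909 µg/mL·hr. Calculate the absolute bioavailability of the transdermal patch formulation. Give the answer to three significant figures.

F = 0.406

F = (AUC_ev / D_ev) / (AUC_iv / D_iv)
  = (909/50) / (896/20)
  = 18.18 / 44.8 = 0.4058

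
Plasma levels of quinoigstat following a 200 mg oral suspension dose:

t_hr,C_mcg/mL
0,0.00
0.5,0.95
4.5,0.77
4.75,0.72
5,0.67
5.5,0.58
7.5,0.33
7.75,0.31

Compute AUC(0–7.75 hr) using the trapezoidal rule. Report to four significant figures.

AUC = 5.340 mcg/mL·hr

Trapezoidal AUC_0→7.75:
  [0→0.5]: (0.00+0.95)/2 × 0.5 = 0.2375
  [0.5→4.5]: (0.95+0.77)/2 × 4 = 3.44
  [4.5→4.75]: (0.77+0.72)/2 × 0.25 = 0.18625
  [4.75→5]: (0.72+0.67)/2 × 0.25 = 0.17375
  [5→5.5]: (0.67+0.58)/2 × 0.5 = 0.3125
  [5.5→7.5]: (0.58+0.33)/2 × 2 = 0.91
  [7.5→7.75]: (0.33+0.31)/2 × 0.25 = 0.08
  Sum = 5.34 mcg/mL·hr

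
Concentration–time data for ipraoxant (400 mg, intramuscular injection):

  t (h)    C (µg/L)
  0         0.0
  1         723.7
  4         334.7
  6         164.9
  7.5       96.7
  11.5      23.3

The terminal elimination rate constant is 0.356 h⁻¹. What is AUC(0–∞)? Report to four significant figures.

AUC = 2951 µg/L·h

Trapezoidal AUC_0→11.5:
  [0→1]: (0.0+723.7)/2 × 1 = 361.85
  [1→4]: (723.7+334.7)/2 × 3 = 1587.6
  [4→6]: (334.7+164.9)/2 × 2 = 499.6
  [6→7.5]: (164.9+96.7)/2 × 1.5 = 196.2
  [7.5→11.5]: (96.7+23.3)/2 × 4 = 240.0
  Sum = 2885.25 µg/L·h
Extrapolated tail: C_last / k_e = 23.3 / 0.356 = 65.449
AUC_0→∞ = 2885.25 + 65.449 = 2950.699 µg/L·h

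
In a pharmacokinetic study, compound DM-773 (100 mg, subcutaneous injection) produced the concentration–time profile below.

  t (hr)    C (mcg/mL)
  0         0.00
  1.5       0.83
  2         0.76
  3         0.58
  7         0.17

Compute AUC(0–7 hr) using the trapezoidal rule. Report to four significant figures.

AUC = 3.190 mcg/mL·hr

Trapezoidal AUC_0→7:
  [0→1.5]: (0.00+0.83)/2 × 1.5 = 0.6225
  [1.5→2]: (0.83+0.76)/2 × 0.5 = 0.3975
  [2→3]: (0.76+0.58)/2 × 1 = 0.67
  [3→7]: (0.58+0.17)/2 × 4 = 1.5
  Sum = 3.19 mcg/mL·hr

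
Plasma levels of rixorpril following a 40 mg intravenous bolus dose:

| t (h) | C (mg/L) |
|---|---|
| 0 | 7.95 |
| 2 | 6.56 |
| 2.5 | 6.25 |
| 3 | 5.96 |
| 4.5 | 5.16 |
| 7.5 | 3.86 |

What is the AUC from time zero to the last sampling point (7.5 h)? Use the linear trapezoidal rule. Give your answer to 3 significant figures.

Trapezoidal AUC_0→7.5:
  [0→2]: (7.95+6.56)/2 × 2 = 14.51
  [2→2.5]: (6.56+6.25)/2 × 0.5 = 3.2025
  [2.5→3]: (6.25+5.96)/2 × 0.5 = 3.0525
  [3→4.5]: (5.96+5.16)/2 × 1.5 = 8.34
  [4.5→7.5]: (5.16+3.86)/2 × 3 = 13.53
  Sum = 42.635 mg/L·h

AUC = 42.6 mg/L·h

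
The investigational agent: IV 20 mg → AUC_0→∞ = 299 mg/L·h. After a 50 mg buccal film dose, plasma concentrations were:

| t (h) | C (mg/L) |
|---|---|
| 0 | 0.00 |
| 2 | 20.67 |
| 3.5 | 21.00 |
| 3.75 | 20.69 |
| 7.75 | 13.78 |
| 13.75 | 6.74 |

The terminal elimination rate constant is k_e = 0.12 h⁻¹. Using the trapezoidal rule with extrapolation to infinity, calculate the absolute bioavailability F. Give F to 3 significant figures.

Trapezoidal AUC_0→13.75 (buccal film):
  [0→2]: (0.00+20.67)/2 × 2 = 20.67
  [2→3.5]: (20.67+21.00)/2 × 1.5 = 31.2525
  [3.5→3.75]: (21.00+20.69)/2 × 0.25 = 5.21125
  [3.75→7.75]: (20.69+13.78)/2 × 4 = 68.94
  [7.75→13.75]: (13.78+6.74)/2 × 6 = 61.56
  Sum = 187.63375 mg/L·h
Tail: C_last/k_e = 6.74/0.12 = 56.167
AUC_0→∞ (buccal film) = 187.63375 + 56.167 = 243.80075 mg/L·h
F = (AUC_ev/D_ev)/(AUC_iv/D_iv) = (243.80075/50)/(299/20) = 4.876015/14.95 = 0.3262

F = 0.326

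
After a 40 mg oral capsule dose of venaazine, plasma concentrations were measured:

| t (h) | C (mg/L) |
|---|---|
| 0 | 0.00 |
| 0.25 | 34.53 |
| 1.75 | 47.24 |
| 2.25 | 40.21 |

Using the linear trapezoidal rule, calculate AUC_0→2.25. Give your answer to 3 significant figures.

AUC = 87.5 mg/L·h

Trapezoidal AUC_0→2.25:
  [0→0.25]: (0.00+34.53)/2 × 0.25 = 4.31625
  [0.25→1.75]: (34.53+47.24)/2 × 1.5 = 61.3275
  [1.75→2.25]: (47.24+40.21)/2 × 0.5 = 21.8625
  Sum = 87.50625 mg/L·h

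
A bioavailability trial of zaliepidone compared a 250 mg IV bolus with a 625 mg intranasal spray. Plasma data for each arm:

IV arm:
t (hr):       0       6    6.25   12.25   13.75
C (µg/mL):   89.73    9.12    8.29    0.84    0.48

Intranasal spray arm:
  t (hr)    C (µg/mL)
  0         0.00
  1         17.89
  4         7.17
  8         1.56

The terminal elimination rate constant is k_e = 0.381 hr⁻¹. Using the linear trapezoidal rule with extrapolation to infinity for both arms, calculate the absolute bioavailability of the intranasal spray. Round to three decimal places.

Trapezoidal AUC_0→13.75 (IV):
  [0→6]: (89.73+9.12)/2 × 6 = 296.55
  [6→6.25]: (9.12+8.29)/2 × 0.25 = 2.17625
  [6.25→12.25]: (8.29+0.84)/2 × 6 = 27.39
  [12.25→13.75]: (0.84+0.48)/2 × 1.5 = 0.99
  Sum = 327.10625 µg/mL·hr
IV tail: 0.48/0.381 = 1.260; AUC_iv,0→∞ = 327.10625 + 1.260 = 328.36625 µg/mL·hr
Trapezoidal AUC_0→8 (intranasal spray):
  [0→1]: (0.00+17.89)/2 × 1 = 8.945
  [1→4]: (17.89+7.17)/2 × 3 = 37.59
  [4→8]: (7.17+1.56)/2 × 4 = 17.46
  Sum = 63.995 µg/mL·hr
intranasal spray tail: 1.56/0.381 = 4.094; AUC_ev,0→∞ = 63.995 + 4.094 = 68.089 µg/mL·hr
F = (AUC_ev/D_ev)/(AUC_iv/D_iv) = (68.089/625)/(328.36625/250) = 0.1089424/1.313465 = 0.0829

F = 0.083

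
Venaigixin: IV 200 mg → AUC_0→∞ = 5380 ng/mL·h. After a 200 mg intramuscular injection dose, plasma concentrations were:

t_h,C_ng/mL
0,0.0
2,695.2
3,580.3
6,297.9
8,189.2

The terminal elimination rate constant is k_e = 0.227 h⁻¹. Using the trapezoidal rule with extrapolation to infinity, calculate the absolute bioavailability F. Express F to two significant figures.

Trapezoidal AUC_0→8 (intramuscular injection):
  [0→2]: (0.0+695.2)/2 × 2 = 695.2
  [2→3]: (695.2+580.3)/2 × 1 = 637.75
  [3→6]: (580.3+297.9)/2 × 3 = 1317.3
  [6→8]: (297.9+189.2)/2 × 2 = 487.1
  Sum = 3137.35 ng/mL·h
Tail: C_last/k_e = 189.2/0.227 = 833.480
AUC_0→∞ (intramuscular injection) = 3137.35 + 833.480 = 3970.83 ng/mL·h
F = (AUC_ev/D_ev)/(AUC_iv/D_iv) = (3970.83/200)/(5380/200) = 19.85415/26.9 = 0.7381

F = 0.74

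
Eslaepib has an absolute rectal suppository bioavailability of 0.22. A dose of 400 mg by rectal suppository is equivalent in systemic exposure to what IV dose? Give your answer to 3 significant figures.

Systemic exposure from an extravascular dose = F × D_ev, so the equivalent IV dose is F × D_ev.
D_iv = F × D_ev = 0.22 × 400 = 88 mg

D_iv = 88.0 mg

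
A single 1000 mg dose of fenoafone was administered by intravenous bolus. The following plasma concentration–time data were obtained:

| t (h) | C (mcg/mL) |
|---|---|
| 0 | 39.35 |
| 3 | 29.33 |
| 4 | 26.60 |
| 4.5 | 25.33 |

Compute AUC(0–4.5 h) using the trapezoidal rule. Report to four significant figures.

Trapezoidal AUC_0→4.5:
  [0→3]: (39.35+29.33)/2 × 3 = 103.02
  [3→4]: (29.33+26.60)/2 × 1 = 27.965
  [4→4.5]: (26.60+25.33)/2 × 0.5 = 12.9825
  Sum = 143.9675 mcg/mL·h

AUC = 144.0 mcg/mL·h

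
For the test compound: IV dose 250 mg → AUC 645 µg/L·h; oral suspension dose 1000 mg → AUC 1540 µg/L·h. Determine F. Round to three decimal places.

F = (AUC_ev / D_ev) / (AUC_iv / D_iv)
  = (1540/1000) / (645/250)
  = 1.54 / 2.58 = 0.5969

F = 0.597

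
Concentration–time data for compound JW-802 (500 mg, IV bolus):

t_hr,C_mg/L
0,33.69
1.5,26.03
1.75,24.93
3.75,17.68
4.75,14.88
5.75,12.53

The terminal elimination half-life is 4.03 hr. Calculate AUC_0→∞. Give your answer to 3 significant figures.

AUC = 197 mg/L·hr

Trapezoidal AUC_0→5.75:
  [0→1.5]: (33.69+26.03)/2 × 1.5 = 44.79
  [1.5→1.75]: (26.03+24.93)/2 × 0.25 = 6.37
  [1.75→3.75]: (24.93+17.68)/2 × 2 = 42.61
  [3.75→4.75]: (17.68+14.88)/2 × 1 = 16.28
  [4.75→5.75]: (14.88+12.53)/2 × 1 = 13.705
  Sum = 123.755 mg/L·hr
k_e = ln2 / t½ = 0.693147 / 4.03 = 0.1720 hr^-1
Extrapolated tail: C_last / k_e = 12.53 / 0.172 = 72.849
AUC_0→∞ = 123.755 + 72.849 = 196.604 mg/L·hr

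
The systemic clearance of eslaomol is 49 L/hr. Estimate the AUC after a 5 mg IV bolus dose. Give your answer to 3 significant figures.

AUC = 0.102 mg/L·hr

AUC_0→∞ = Dose_iv / CL
        = 5 / 49 = 0.102041 mg/L·hr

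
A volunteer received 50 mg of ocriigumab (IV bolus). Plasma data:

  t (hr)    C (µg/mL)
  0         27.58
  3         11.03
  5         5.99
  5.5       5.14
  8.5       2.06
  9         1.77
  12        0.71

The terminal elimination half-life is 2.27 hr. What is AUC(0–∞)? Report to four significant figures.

Trapezoidal AUC_0→12:
  [0→3]: (27.58+11.03)/2 × 3 = 57.915
  [3→5]: (11.03+5.99)/2 × 2 = 17.02
  [5→5.5]: (5.99+5.14)/2 × 0.5 = 2.7825
  [5.5→8.5]: (5.14+2.06)/2 × 3 = 10.8
  [8.5→9]: (2.06+1.77)/2 × 0.5 = 0.9575
  [9→12]: (1.77+0.71)/2 × 3 = 3.72
  Sum = 93.195 µg/mL·hr
k_e = ln2 / t½ = 0.693147 / 2.27 = 0.3054 hr^-1
Extrapolated tail: C_last / k_e = 0.71 / 0.3054 = 2.325
AUC_0→∞ = 93.195 + 2.325 = 95.52 µg/mL·hr

AUC = 95.52 µg/mL·hr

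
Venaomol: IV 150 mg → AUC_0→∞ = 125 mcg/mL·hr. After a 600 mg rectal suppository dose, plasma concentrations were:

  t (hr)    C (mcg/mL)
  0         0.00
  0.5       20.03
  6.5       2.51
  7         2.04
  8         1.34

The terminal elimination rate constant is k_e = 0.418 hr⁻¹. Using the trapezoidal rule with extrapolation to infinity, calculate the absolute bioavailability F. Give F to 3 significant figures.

F = 0.157

Trapezoidal AUC_0→8 (rectal suppository):
  [0→0.5]: (0.00+20.03)/2 × 0.5 = 5.0075
  [0.5→6.5]: (20.03+2.51)/2 × 6 = 67.62
  [6.5→7]: (2.51+2.04)/2 × 0.5 = 1.1375
  [7→8]: (2.04+1.34)/2 × 1 = 1.69
  Sum = 75.455 mcg/mL·hr
Tail: C_last/k_e = 1.34/0.418 = 3.206
AUC_0→∞ (rectal suppository) = 75.455 + 3.206 = 78.661 mcg/mL·hr
F = (AUC_ev/D_ev)/(AUC_iv/D_iv) = (78.661/600)/(125/150) = 0.131102/0.833333 = 0.1573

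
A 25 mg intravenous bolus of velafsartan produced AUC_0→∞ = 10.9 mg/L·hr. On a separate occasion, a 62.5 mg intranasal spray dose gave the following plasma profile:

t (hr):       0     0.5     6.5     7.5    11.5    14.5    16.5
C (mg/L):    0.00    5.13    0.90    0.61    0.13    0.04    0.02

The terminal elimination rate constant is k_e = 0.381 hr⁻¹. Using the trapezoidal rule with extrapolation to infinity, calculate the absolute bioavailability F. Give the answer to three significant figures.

F = 0.806

Trapezoidal AUC_0→16.5 (intranasal spray):
  [0→0.5]: (0.00+5.13)/2 × 0.5 = 1.2825
  [0.5→6.5]: (5.13+0.90)/2 × 6 = 18.09
  [6.5→7.5]: (0.90+0.61)/2 × 1 = 0.755
  [7.5→11.5]: (0.61+0.13)/2 × 4 = 1.48
  [11.5→14.5]: (0.13+0.04)/2 × 3 = 0.255
  [14.5→16.5]: (0.04+0.02)/2 × 2 = 0.06
  Sum = 21.9225 mg/L·hr
Tail: C_last/k_e = 0.02/0.381 = 0.052
AUC_0→∞ (intranasal spray) = 21.9225 + 0.052 = 21.9745 mg/L·hr
F = (AUC_ev/D_ev)/(AUC_iv/D_iv) = (21.9745/62.5)/(10.9/25) = 0.351592/0.436 = 0.8064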